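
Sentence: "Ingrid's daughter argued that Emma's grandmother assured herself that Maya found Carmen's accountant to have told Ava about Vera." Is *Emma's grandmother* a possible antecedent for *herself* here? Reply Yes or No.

Yes

*herself* is a reflexive; Principle A requires it to be bound within its binding domain — the clause headed by 'assured'.
— Emma's grandmother: subject of the clause headed by 'assured'; c-commands the reflexive within its binding domain — allowed (Principle A).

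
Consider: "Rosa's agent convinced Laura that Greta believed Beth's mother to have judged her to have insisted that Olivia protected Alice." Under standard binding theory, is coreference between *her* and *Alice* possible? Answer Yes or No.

No

*Alice* is an R-expression; Principle C requires it to be free (not bound by any c-commanding expression).
— her: subject of the clause headed by 'insisted'; the pronoun c-commands the R-expression — coreference blocked (Principle C).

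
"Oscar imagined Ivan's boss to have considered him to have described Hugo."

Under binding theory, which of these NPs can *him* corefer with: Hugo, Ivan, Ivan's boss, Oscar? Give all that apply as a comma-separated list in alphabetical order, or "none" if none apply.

Ivan, Oscar

*him* is a pronoun; Principle B requires it to be free in its binding domain — the clause headed by 'considered'.
— Hugo: object of the clause headed by 'described'; is c-commanded by the pronoun; coreference would bind this R-expression — blocked (Principle C).
— Ivan: possessor inside the subject DP of the clause headed by 'considered'; does not c-command the pronoun — Principle B does not apply; allowed.
— Ivan's boss: subject of the clause headed by 'considered'; c-commands the pronoun within its binding domain — blocked (Principle B).
— Oscar: subject of the matrix clause; c-commands the pronoun but lies outside its binding domain — allowed.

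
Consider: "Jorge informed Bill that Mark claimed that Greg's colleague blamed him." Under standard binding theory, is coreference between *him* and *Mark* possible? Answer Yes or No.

*Mark* is an R-expression; Principle C requires it to be free (not bound by any c-commanding expression).
— him: object of the clause headed by 'blamed'; the pronoun does not c-command the R-expression — coreference allowed.

Yes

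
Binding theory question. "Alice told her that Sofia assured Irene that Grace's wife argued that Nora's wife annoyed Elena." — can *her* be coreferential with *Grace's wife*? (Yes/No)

No

*her* is a pronoun; Principle B requires it to be free in its binding domain — the matrix clause.
— Grace's wife: subject of the clause headed by 'argued'; is c-commanded by the pronoun; coreference would bind this R-expression — blocked (Principle C).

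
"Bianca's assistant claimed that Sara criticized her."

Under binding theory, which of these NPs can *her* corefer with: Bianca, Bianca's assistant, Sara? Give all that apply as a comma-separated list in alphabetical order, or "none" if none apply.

Bianca, Bianca's assistant

*her* is a pronoun; Principle B requires it to be free in its binding domain — the clause headed by 'criticized'.
— Bianca: possessor inside the subject DP of the matrix clause; does not c-command the pronoun — Principle B does not apply; allowed.
— Bianca's assistant: subject of the matrix clause; c-commands the pronoun but lies outside its binding domain — allowed.
— Sara: subject of the clause headed by 'criticized'; c-commands the pronoun within its binding domain — blocked (Principle B).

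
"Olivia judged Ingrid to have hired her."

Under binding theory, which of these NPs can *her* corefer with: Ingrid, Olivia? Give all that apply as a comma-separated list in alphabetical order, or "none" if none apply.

*her* is a pronoun; Principle B requires it to be free in its binding domain — the clause headed by 'hired'.
— Ingrid: subject of the clause headed by 'hired'; c-commands the pronoun within its binding domain — blocked (Principle B).
— Olivia: subject of the matrix clause; c-commands the pronoun but lies outside its binding domain — allowed.

Olivia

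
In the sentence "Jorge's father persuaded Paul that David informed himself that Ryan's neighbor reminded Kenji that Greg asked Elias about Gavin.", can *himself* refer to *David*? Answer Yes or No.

*himself* is a reflexive; Principle A requires it to be bound within its binding domain — the clause headed by 'informed'.
— David: subject of the clause headed by 'informed'; c-commands the reflexive within its binding domain — allowed (Principle A).

Yes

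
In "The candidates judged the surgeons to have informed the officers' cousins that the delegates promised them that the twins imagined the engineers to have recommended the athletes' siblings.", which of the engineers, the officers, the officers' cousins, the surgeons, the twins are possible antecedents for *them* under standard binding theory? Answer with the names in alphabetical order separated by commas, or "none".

the officers, the officers' cousins, the surgeons

*them* is a pronoun; Principle B requires it to be free in its binding domain — the clause headed by 'promised'.
— the engineers: subject of the clause headed by 'recommended'; is c-commanded by the pronoun; coreference would bind this R-expression — blocked (Principle C).
— the officers: possessor inside the object DP of the clause headed by 'informed'; does not c-command the pronoun — Principle B does not apply; allowed.
— the officers' cousins: object of the clause headed by 'informed'; c-commands the pronoun but lies outside its binding domain — allowed.
— the surgeons: subject of the clause headed by 'informed'; c-commands the pronoun but lies outside its binding domain — allowed.
— the twins: subject of the clause headed by 'imagined'; is c-commanded by the pronoun; coreference would bind this R-expression — blocked (Principle C).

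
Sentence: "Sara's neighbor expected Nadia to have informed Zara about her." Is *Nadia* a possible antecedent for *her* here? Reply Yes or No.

*her* is a pronoun; Principle B requires it to be free in its binding domain — the clause headed by 'informed'.
— Nadia: subject of the clause headed by 'informed'; c-commands the pronoun within its binding domain — blocked (Principle B).

No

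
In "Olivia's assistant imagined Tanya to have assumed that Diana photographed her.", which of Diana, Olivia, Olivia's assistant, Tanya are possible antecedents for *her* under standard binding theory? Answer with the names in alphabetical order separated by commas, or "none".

Olivia, Olivia's assistant, Tanya

*her* is a pronoun; Principle B requires it to be free in its binding domain — the clause headed by 'photographed'.
— Diana: subject of the clause headed by 'photographed'; c-commands the pronoun within its binding domain — blocked (Principle B).
— Olivia: possessor inside the subject DP of the matrix clause; does not c-command the pronoun — Principle B does not apply; allowed.
— Olivia's assistant: subject of the matrix clause; c-commands the pronoun but lies outside its binding domain — allowed.
— Tanya: subject of the clause headed by 'assumed'; c-commands the pronoun but lies outside its binding domain — allowed.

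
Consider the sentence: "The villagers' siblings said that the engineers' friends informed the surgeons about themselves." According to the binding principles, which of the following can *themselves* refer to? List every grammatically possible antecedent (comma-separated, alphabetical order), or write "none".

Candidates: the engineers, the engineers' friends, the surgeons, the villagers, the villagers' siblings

the engineers' friends, the surgeons

*themselves* is a reflexive; Principle A requires it to be bound within its binding domain — the clause headed by 'informed'.
— the engineers: possessor inside the subject DP of the clause headed by 'informed'; does not c-command the reflexive — cannot bind it (Principle A).
— the engineers' friends: subject of the clause headed by 'informed'; c-commands the reflexive within its binding domain — allowed (Principle A).
— the surgeons: object of the clause headed by 'informed'; c-commands the reflexive within its binding domain — allowed (Principle A).
— the villagers: possessor inside the subject DP of the matrix clause; does not c-command the reflexive — cannot bind it (Principle A).
— the villagers' siblings: subject of the matrix clause; c-commands the reflexive but lies outside its binding domain — cannot bind it (Principle A).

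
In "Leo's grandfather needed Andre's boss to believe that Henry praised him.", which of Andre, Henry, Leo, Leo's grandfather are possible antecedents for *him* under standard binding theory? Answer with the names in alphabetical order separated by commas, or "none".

Andre, Leo, Leo's grandfather

*him* is a pronoun; Principle B requires it to be free in its binding domain — the clause headed by 'praised'.
— Andre: possessor inside the subject DP of the clause headed by 'believe'; does not c-command the pronoun — Principle B does not apply; allowed.
— Henry: subject of the clause headed by 'praised'; c-commands the pronoun within its binding domain — blocked (Principle B).
— Leo: possessor inside the subject DP of the matrix clause; does not c-command the pronoun — Principle B does not apply; allowed.
— Leo's grandfather: subject of the matrix clause; c-commands the pronoun but lies outside its binding domain — allowed.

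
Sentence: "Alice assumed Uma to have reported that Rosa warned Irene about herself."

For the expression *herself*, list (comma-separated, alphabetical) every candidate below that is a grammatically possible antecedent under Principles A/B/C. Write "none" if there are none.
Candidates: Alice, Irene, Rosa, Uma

Irene, Rosa

*herself* is a reflexive; Principle A requires it to be bound within its binding domain — the clause headed by 'warned'.
— Alice: subject of the matrix clause; c-commands the reflexive but lies outside its binding domain — cannot bind it (Principle A).
— Irene: object of the clause headed by 'warned'; c-commands the reflexive within its binding domain — allowed (Principle A).
— Rosa: subject of the clause headed by 'warned'; c-commands the reflexive within its binding domain — allowed (Principle A).
— Uma: subject of the clause headed by 'reported'; c-commands the reflexive but lies outside its binding domain — cannot bind it (Principle A).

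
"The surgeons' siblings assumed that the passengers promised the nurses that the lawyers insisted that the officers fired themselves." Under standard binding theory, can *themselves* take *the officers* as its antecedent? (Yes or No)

*themselves* is a reflexive; Principle A requires it to be bound within its binding domain — the clause headed by 'fired'.
— the officers: subject of the clause headed by 'fired'; c-commands the reflexive within its binding domain — allowed (Principle A).

Yes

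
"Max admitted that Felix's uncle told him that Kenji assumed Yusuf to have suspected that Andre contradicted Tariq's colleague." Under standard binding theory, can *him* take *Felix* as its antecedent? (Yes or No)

*him* is a pronoun; Principle B requires it to be free in its binding domain — the clause headed by 'told'.
— Felix: possessor inside the subject DP of the clause headed by 'told'; does not c-command the pronoun — Principle B does not apply; allowed.

Yes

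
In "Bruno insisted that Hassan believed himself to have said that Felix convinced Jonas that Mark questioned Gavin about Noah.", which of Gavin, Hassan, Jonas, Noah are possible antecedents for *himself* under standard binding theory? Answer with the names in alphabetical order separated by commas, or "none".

*himself* is a reflexive; Principle A requires it to be bound within its binding domain — the clause headed by 'believed'.
— Gavin: object of the clause headed by 'questioned'; does not c-command the reflexive — cannot bind it (Principle A).
— Hassan: subject of the clause headed by 'believed'; c-commands the reflexive within its binding domain — allowed (Principle A).
— Jonas: object of the clause headed by 'convinced'; does not c-command the reflexive — cannot bind it (Principle A).
— Noah: second object of the clause headed by 'questioned'; does not c-command the reflexive — cannot bind it (Principle A).

Hassan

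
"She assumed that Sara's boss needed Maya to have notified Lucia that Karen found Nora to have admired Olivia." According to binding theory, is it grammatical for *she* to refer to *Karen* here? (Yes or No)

No

*Karen* is an R-expression; Principle C requires it to be free (not bound by any c-commanding expression).
— she: subject of the matrix clause; the pronoun c-commands the R-expression — coreference blocked (Principle C).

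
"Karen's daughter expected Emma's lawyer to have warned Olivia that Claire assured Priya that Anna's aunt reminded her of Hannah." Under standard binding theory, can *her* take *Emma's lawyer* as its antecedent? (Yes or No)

*her* is a pronoun; Principle B requires it to be free in its binding domain — the clause headed by 'reminded'.
— Emma's lawyer: subject of the clause headed by 'warned'; c-commands the pronoun but lies outside its binding domain — allowed.

Yes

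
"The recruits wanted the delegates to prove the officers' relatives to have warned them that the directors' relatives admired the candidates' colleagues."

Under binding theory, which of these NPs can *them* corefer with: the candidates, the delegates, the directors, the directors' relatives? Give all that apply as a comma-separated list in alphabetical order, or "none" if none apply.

*them* is a pronoun; Principle B requires it to be free in its binding domain — the clause headed by 'warned'.
— the candidates: possessor inside the object DP of the clause headed by 'admired'; is c-commanded by the pronoun; coreference would bind this R-expression — blocked (Principle C).
— the delegates: subject of the clause headed by 'prove'; c-commands the pronoun but lies outside its binding domain — allowed.
— the directors: possessor inside the subject DP of the clause headed by 'admired'; is c-commanded by the pronoun; coreference would bind this R-expression — blocked (Principle C).
— the directors' relatives: subject of the clause headed by 'admired'; is c-commanded by the pronoun; coreference would bind this R-expression — blocked (Principle C).

the delegates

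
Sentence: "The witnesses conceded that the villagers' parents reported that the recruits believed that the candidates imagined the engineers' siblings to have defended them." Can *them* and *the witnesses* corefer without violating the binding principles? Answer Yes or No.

*the witnesses* is an R-expression; Principle C requires it to be free (not bound by any c-commanding expression).
— them: object of the clause headed by 'defended'; the pronoun does not c-command the R-expression — coreference allowed.

Yes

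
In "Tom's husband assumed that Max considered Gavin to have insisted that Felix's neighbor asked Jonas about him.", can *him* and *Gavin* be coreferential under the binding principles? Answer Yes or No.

Yes

*Gavin* is an R-expression; Principle C requires it to be free (not bound by any c-commanding expression).
— him: second object of the clause headed by 'asked'; the pronoun does not c-command the R-expression — coreference allowed.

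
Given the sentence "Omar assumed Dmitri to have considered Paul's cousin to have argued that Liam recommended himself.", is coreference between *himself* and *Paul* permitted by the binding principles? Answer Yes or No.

No

*himself* is a reflexive; Principle A requires it to be bound within its binding domain — the clause headed by 'recommended'.
— Paul: possessor inside the subject DP of the clause headed by 'argued'; does not c-command the reflexive — cannot bind it (Principle A).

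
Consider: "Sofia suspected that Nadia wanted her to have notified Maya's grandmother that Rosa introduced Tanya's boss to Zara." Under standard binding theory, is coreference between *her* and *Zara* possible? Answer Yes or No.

No

*Zara* is an R-expression; Principle C requires it to be free (not bound by any c-commanding expression).
— her: subject of the clause headed by 'notified'; the pronoun c-commands the R-expression — coreference blocked (Principle C).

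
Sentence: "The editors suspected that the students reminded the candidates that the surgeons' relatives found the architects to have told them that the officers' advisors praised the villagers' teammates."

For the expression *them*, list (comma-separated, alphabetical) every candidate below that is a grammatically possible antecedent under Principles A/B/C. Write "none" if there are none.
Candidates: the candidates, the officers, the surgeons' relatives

the candidates, the surgeons' relatives

*them* is a pronoun; Principle B requires it to be free in its binding domain — the clause headed by 'told'.
— the candidates: object of the clause headed by 'reminded'; c-commands the pronoun but lies outside its binding domain — allowed.
— the officers: possessor inside the subject DP of the clause headed by 'praised'; is c-commanded by the pronoun; coreference would bind this R-expression — blocked (Principle C).
— the surgeons' relatives: subject of the clause headed by 'found'; c-commands the pronoun but lies outside its binding domain — allowed.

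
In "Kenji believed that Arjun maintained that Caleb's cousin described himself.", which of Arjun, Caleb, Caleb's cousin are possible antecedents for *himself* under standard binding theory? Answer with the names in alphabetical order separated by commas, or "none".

*himself* is a reflexive; Principle A requires it to be bound within its binding domain — the clause headed by 'described'.
— Arjun: subject of the clause headed by 'maintained'; c-commands the reflexive but lies outside its binding domain — cannot bind it (Principle A).
— Caleb: possessor inside the subject DP of the clause headed by 'described'; does not c-command the reflexive — cannot bind it (Principle A).
— Caleb's cousin: subject of the clause headed by 'described'; c-commands the reflexive within its binding domain — allowed (Principle A).

Caleb's cousin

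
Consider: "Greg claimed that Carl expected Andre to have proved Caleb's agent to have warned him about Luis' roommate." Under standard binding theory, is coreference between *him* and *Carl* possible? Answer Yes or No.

Yes

*Carl* is an R-expression; Principle C requires it to be free (not bound by any c-commanding expression).
— him: object of the clause headed by 'warned'; the pronoun does not c-command the R-expression — coreference allowed.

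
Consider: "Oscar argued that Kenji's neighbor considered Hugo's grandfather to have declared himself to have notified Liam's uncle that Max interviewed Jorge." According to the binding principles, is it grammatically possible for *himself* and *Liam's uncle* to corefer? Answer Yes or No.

*himself* is a reflexive; Principle A requires it to be bound within its binding domain — the clause headed by 'declared'.
— Liam's uncle: object of the clause headed by 'notified'; does not c-command the reflexive — cannot bind it (Principle A).

No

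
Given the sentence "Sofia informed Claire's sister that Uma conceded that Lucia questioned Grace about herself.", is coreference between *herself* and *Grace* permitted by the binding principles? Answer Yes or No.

*herself* is a reflexive; Principle A requires it to be bound within its binding domain — the clause headed by 'questioned'.
— Grace: object of the clause headed by 'questioned'; c-commands the reflexive within its binding domain — allowed (Principle A).

Yes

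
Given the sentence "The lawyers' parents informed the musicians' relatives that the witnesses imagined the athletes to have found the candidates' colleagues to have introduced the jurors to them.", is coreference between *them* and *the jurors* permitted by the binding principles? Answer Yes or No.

*them* is a pronoun; Principle B requires it to be free in its binding domain — the clause headed by 'introduced'.
— the jurors: object of the clause headed by 'introduced'; c-commands the pronoun within its binding domain — blocked (Principle B).

No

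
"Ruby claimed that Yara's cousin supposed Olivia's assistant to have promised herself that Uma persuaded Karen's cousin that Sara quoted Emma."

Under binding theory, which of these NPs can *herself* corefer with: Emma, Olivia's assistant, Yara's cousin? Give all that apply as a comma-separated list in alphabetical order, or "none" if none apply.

*herself* is a reflexive; Principle A requires it to be bound within its binding domain — the clause headed by 'promised'.
— Emma: object of the clause headed by 'quoted'; does not c-command the reflexive — cannot bind it (Principle A).
— Olivia's assistant: subject of the clause headed by 'promised'; c-commands the reflexive within its binding domain — allowed (Principle A).
— Yara's cousin: subject of the clause headed by 'supposed'; c-commands the reflexive but lies outside its binding domain — cannot bind it (Principle A).

Olivia's assistant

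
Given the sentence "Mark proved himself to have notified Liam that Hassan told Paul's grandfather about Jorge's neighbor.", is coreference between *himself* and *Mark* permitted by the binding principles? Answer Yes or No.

Yes

*himself* is a reflexive; Principle A requires it to be bound within its binding domain — the matrix clause.
— Mark: subject of the matrix clause; c-commands the reflexive within its binding domain — allowed (Principle A).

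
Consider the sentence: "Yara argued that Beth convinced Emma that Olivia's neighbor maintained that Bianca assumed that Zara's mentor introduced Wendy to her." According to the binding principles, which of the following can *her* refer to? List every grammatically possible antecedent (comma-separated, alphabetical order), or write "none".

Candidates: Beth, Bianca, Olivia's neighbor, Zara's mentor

*her* is a pronoun; Principle B requires it to be free in its binding domain — the clause headed by 'introduced'.
— Beth: subject of the clause headed by 'convinced'; c-commands the pronoun but lies outside its binding domain — allowed.
— Bianca: subject of the clause headed by 'assumed'; c-commands the pronoun but lies outside its binding domain — allowed.
— Olivia's neighbor: subject of the clause headed by 'maintained'; c-commands the pronoun but lies outside its binding domain — allowed.
— Zara's mentor: subject of the clause headed by 'introduced'; c-commands the pronoun within its binding domain — blocked (Principle B).

Beth, Bianca, Olivia's neighbor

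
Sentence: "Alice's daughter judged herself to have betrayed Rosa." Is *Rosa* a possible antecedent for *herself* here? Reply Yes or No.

No

*herself* is a reflexive; Principle A requires it to be bound within its binding domain — the matrix clause.
— Rosa: object of the clause headed by 'betrayed'; does not c-command the reflexive — cannot bind it (Principle A).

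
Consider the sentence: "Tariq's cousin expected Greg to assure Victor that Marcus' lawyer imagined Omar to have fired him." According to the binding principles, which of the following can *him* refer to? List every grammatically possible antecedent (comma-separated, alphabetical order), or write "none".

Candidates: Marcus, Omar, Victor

*him* is a pronoun; Principle B requires it to be free in its binding domain — the clause headed by 'fired'.
— Marcus: possessor inside the subject DP of the clause headed by 'imagined'; does not c-command the pronoun — Principle B does not apply; allowed.
— Omar: subject of the clause headed by 'fired'; c-commands the pronoun within its binding domain — blocked (Principle B).
— Victor: object of the clause headed by 'assure'; c-commands the pronoun but lies outside its binding domain — allowed.

Marcus, Victor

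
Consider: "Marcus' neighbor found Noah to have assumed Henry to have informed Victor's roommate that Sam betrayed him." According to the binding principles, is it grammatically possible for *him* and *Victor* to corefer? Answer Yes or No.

Yes

*him* is a pronoun; Principle B requires it to be free in its binding domain — the clause headed by 'betrayed'.
— Victor: possessor inside the object DP of the clause headed by 'informed'; does not c-command the pronoun — Principle B does not apply; allowed.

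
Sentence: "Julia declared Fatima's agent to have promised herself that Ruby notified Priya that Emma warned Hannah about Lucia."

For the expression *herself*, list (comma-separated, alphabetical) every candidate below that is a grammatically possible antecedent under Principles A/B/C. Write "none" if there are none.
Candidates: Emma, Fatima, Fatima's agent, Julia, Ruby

Fatima's agent

*herself* is a reflexive; Principle A requires it to be bound within its binding domain — the clause headed by 'promised'.
— Emma: subject of the clause headed by 'warned'; does not c-command the reflexive — cannot bind it (Principle A).
— Fatima: possessor inside the subject DP of the clause headed by 'promised'; does not c-command the reflexive — cannot bind it (Principle A).
— Fatima's agent: subject of the clause headed by 'promised'; c-commands the reflexive within its binding domain — allowed (Principle A).
— Julia: subject of the matrix clause; c-commands the reflexive but lies outside its binding domain — cannot bind it (Principle A).
— Ruby: subject of the clause headed by 'notified'; does not c-command the reflexive — cannot bind it (Principle A).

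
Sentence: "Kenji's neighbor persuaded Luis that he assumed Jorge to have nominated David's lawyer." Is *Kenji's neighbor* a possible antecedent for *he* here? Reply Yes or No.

*he* is a pronoun; Principle B requires it to be free in its binding domain — the clause headed by 'assumed'.
— Kenji's neighbor: subject of the matrix clause; c-commands the pronoun but lies outside its binding domain — allowed.

Yes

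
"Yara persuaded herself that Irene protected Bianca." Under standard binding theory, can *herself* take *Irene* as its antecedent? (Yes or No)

*herself* is a reflexive; Principle A requires it to be bound within its binding domain — the matrix clause.
— Irene: subject of the clause headed by 'protected'; does not c-command the reflexive — cannot bind it (Principle A).

No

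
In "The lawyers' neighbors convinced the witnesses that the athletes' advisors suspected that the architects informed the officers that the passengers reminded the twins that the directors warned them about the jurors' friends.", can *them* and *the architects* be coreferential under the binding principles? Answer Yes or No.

Yes

*the architects* is an R-expression; Principle C requires it to be free (not bound by any c-commanding expression).
— them: object of the clause headed by 'warned'; the pronoun does not c-command the R-expression — coreference allowed.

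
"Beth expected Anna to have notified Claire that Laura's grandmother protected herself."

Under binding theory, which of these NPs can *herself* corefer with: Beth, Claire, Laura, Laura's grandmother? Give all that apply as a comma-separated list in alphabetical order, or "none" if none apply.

*herself* is a reflexive; Principle A requires it to be bound within its binding domain — the clause headed by 'protected'.
— Beth: subject of the matrix clause; c-commands the reflexive but lies outside its binding domain — cannot bind it (Principle A).
— Claire: object of the clause headed by 'notified'; c-commands the reflexive but lies outside its binding domain — cannot bind it (Principle A).
— Laura: possessor inside the subject DP of the clause headed by 'protected'; does not c-command the reflexive — cannot bind it (Principle A).
— Laura's grandmother: subject of the clause headed by 'protected'; c-commands the reflexive within its binding domain — allowed (Principle A).

Laura's grandmother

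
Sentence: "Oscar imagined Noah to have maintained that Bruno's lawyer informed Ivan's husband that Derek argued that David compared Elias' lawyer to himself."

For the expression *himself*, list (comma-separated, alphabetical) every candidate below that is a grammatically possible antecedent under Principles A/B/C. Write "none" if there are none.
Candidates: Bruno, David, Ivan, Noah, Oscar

*himself* is a reflexive; Principle A requires it to be bound within its binding domain — the clause headed by 'compared'.
— Bruno: possessor inside the subject DP of the clause headed by 'informed'; does not c-command the reflexive — cannot bind it (Principle A).
— David: subject of the clause headed by 'compared'; c-commands the reflexive within its binding domain — allowed (Principle A).
— Ivan: possessor inside the object DP of the clause headed by 'informed'; does not c-command the reflexive — cannot bind it (Principle A).
— Noah: subject of the clause headed by 'maintained'; c-commands the reflexive but lies outside its binding domain — cannot bind it (Principle A).
— Oscar: subject of the matrix clause; c-commands the reflexive but lies outside its binding domain — cannot bind it (Principle A).

David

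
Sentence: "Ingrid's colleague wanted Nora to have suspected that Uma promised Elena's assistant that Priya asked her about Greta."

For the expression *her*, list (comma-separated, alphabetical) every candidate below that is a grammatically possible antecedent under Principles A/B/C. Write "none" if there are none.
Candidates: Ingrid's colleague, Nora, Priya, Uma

*her* is a pronoun; Principle B requires it to be free in its binding domain — the clause headed by 'asked'.
— Ingrid's colleague: subject of the matrix clause; c-commands the pronoun but lies outside its binding domain — allowed.
— Nora: subject of the clause headed by 'suspected'; c-commands the pronoun but lies outside its binding domain — allowed.
— Priya: subject of the clause headed by 'asked'; c-commands the pronoun within its binding domain — blocked (Principle B).
— Uma: subject of the clause headed by 'promised'; c-commands the pronoun but lies outside its binding domain — allowed.

Ingrid's colleague, Nora, Uma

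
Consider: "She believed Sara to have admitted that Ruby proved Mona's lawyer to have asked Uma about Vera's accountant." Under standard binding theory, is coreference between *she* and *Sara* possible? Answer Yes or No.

*Sara* is an R-expression; Principle C requires it to be free (not bound by any c-commanding expression).
— she: subject of the matrix clause; the pronoun c-commands the R-expression — coreference blocked (Principle C).

No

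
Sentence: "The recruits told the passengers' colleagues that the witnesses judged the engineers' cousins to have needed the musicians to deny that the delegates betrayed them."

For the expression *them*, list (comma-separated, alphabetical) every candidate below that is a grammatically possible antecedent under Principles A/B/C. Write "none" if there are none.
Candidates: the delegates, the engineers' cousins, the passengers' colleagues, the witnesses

the engineers' cousins, the passengers' colleagues, the witnesses

*them* is a pronoun; Principle B requires it to be free in its binding domain — the clause headed by 'betrayed'.
— the delegates: subject of the clause headed by 'betrayed'; c-commands the pronoun within its binding domain — blocked (Principle B).
— the engineers' cousins: subject of the clause headed by 'needed'; c-commands the pronoun but lies outside its binding domain — allowed.
— the passengers' colleagues: object of the matrix clause; c-commands the pronoun but lies outside its binding domain — allowed.
— the witnesses: subject of the clause headed by 'judged'; c-commands the pronoun but lies outside its binding domain — allowed.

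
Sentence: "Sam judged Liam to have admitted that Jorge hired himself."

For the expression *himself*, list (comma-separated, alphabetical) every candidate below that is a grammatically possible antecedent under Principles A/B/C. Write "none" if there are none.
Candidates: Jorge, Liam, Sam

Jorge

*himself* is a reflexive; Principle A requires it to be bound within its binding domain — the clause headed by 'hired'.
— Jorge: subject of the clause headed by 'hired'; c-commands the reflexive within its binding domain — allowed (Principle A).
— Liam: subject of the clause headed by 'admitted'; c-commands the reflexive but lies outside its binding domain — cannot bind it (Principle A).
— Sam: subject of the matrix clause; c-commands the reflexive but lies outside its binding domain — cannot bind it (Principle A).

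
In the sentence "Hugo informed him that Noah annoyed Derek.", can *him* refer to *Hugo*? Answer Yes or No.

No

*him* is a pronoun; Principle B requires it to be free in its binding domain — the matrix clause.
— Hugo: subject of the matrix clause; c-commands the pronoun within its binding domain — blocked (Principle B).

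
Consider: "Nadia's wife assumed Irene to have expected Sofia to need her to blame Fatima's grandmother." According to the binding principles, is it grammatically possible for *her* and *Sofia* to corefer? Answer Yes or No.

*her* is a pronoun; Principle B requires it to be free in its binding domain — the clause headed by 'need'.
— Sofia: subject of the clause headed by 'need'; c-commands the pronoun within its binding domain — blocked (Principle B).

No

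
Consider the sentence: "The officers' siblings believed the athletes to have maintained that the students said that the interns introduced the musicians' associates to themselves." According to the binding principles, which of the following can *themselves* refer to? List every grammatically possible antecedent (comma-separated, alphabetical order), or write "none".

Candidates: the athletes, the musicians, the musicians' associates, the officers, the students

*themselves* is a reflexive; Principle A requires it to be bound within its binding domain — the clause headed by 'introduced'.
— the athletes: subject of the clause headed by 'maintained'; c-commands the reflexive but lies outside its binding domain — cannot bind it (Principle A).
— the musicians: possessor inside the object DP of the clause headed by 'introduced'; does not c-command the reflexive — cannot bind it (Principle A).
— the musicians' associates: object of the clause headed by 'introduced'; c-commands the reflexive within its binding domain — allowed (Principle A).
— the officers: possessor inside the subject DP of the matrix clause; does not c-command the reflexive — cannot bind it (Principle A).
— the students: subject of the clause headed by 'said'; c-commands the reflexive but lies outside its binding domain — cannot bind it (Principle A).

the musicians' associates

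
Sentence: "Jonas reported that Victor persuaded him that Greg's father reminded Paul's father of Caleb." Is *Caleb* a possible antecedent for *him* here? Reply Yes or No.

*him* is a pronoun; Principle B requires it to be free in its binding domain — the clause headed by 'persuaded'.
— Caleb: second object of the clause headed by 'reminded'; is c-commanded by the pronoun; coreference would bind this R-expression — blocked (Principle C).

No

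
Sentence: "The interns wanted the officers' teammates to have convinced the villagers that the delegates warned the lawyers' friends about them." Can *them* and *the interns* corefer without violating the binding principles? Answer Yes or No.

Yes

*the interns* is an R-expression; Principle C requires it to be free (not bound by any c-commanding expression).
— them: second object of the clause headed by 'warned'; the pronoun does not c-command the R-expression — coreference allowed.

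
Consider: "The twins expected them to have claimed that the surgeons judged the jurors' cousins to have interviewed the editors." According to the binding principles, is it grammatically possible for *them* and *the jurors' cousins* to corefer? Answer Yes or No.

No

*them* is a pronoun; Principle B requires it to be free in its binding domain — the matrix clause.
— the jurors' cousins: subject of the clause headed by 'interviewed'; is c-commanded by the pronoun; coreference would bind this R-expression — blocked (Principle C).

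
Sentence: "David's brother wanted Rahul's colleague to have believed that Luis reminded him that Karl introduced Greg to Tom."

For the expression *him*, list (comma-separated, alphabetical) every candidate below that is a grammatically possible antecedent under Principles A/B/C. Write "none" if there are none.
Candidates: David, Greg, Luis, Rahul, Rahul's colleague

David, Rahul, Rahul's colleague

*him* is a pronoun; Principle B requires it to be free in its binding domain — the clause headed by 'reminded'.
— David: possessor inside the subject DP of the matrix clause; does not c-command the pronoun — Principle B does not apply; allowed.
— Greg: object of the clause headed by 'introduced'; is c-commanded by the pronoun; coreference would bind this R-expression — blocked (Principle C).
— Luis: subject of the clause headed by 'reminded'; c-commands the pronoun within its binding domain — blocked (Principle B).
— Rahul: possessor inside the subject DP of the clause headed by 'believed'; does not c-command the pronoun — Principle B does not apply; allowed.
— Rahul's colleague: subject of the clause headed by 'believed'; c-commands the pronoun but lies outside its binding domain — allowed.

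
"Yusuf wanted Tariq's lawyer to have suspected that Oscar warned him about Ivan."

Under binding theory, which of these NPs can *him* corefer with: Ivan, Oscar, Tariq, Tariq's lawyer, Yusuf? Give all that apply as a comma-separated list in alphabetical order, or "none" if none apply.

*him* is a pronoun; Principle B requires it to be free in its binding domain — the clause headed by 'warned'.
— Ivan: second object of the clause headed by 'warned'; is c-commanded by the pronoun; coreference would bind this R-expression — blocked (Principle C).
— Oscar: subject of the clause headed by 'warned'; c-commands the pronoun within its binding domain — blocked (Principle B).
— Tariq: possessor inside the subject DP of the clause headed by 'suspected'; does not c-command the pronoun — Principle B does not apply; allowed.
— Tariq's lawyer: subject of the clause headed by 'suspected'; c-commands the pronoun but lies outside its binding domain — allowed.
— Yusuf: subject of the matrix clause; c-commands the pronoun but lies outside its binding domain — allowed.

Tariq, Tariq's lawyer, Yusuf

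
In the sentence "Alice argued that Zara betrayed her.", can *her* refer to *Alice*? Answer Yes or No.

Yes

*her* is a pronoun; Principle B requires it to be free in its binding domain — the clause headed by 'betrayed'.
— Alice: subject of the matrix clause; c-commands the pronoun but lies outside its binding domain — allowed.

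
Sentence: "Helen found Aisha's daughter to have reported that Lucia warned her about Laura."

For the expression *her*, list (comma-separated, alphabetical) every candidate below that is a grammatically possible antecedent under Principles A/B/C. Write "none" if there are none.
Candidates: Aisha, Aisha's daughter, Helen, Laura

*her* is a pronoun; Principle B requires it to be free in its binding domain — the clause headed by 'warned'.
— Aisha: possessor inside the subject DP of the clause headed by 'reported'; does not c-command the pronoun — Principle B does not apply; allowed.
— Aisha's daughter: subject of the clause headed by 'reported'; c-commands the pronoun but lies outside its binding domain — allowed.
— Helen: subject of the matrix clause; c-commands the pronoun but lies outside its binding domain — allowed.
— Laura: second object of the clause headed by 'warned'; is c-commanded by the pronoun; coreference would bind this R-expression — blocked (Principle C).

Aisha, Aisha's daughter, Helen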